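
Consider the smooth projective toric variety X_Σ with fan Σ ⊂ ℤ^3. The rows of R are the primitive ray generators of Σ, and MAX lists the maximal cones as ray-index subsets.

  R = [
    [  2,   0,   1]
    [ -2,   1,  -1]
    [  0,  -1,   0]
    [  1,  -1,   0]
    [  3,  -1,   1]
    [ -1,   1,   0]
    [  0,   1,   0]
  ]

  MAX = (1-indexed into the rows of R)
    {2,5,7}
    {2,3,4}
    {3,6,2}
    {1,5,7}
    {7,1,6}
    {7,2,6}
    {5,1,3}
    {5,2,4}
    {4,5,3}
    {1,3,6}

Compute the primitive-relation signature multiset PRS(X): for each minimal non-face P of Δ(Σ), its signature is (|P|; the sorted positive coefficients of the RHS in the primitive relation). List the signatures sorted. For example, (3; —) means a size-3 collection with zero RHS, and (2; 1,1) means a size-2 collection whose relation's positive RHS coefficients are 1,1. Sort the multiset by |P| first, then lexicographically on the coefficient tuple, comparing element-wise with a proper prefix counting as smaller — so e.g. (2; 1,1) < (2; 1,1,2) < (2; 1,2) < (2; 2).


Primitive collections (7):

  P={3,7}:  v_{3} + v_{7} = 0 — sig = (2; —)
  P={4,6}:  v_{4} + v_{6} = 0 — sig = (2; —)
  P={1,2}:  v_{1} + v_{2} = v_{7} — sig = (2; 1)
  P={1,4}:  v_{1} + v_{4} = v_{5} — sig = (2; 1)
  P={5,6}:  v_{5} + v_{6} = v_{1} — sig = (2; 1)
  P={4,7}:  v_{4} + v_{7} = v_{2} + v_{5} — sig = (2; 1,1)
  P={2,3,5}:  v_{2} + v_{3} + v_{5} = v_{4} — sig = (3; 1)

so the primitive-relation signature multiset is
{ (2; —) ×2,  (2; 1) ×3,  (2; 1,1),  (3; 1) }


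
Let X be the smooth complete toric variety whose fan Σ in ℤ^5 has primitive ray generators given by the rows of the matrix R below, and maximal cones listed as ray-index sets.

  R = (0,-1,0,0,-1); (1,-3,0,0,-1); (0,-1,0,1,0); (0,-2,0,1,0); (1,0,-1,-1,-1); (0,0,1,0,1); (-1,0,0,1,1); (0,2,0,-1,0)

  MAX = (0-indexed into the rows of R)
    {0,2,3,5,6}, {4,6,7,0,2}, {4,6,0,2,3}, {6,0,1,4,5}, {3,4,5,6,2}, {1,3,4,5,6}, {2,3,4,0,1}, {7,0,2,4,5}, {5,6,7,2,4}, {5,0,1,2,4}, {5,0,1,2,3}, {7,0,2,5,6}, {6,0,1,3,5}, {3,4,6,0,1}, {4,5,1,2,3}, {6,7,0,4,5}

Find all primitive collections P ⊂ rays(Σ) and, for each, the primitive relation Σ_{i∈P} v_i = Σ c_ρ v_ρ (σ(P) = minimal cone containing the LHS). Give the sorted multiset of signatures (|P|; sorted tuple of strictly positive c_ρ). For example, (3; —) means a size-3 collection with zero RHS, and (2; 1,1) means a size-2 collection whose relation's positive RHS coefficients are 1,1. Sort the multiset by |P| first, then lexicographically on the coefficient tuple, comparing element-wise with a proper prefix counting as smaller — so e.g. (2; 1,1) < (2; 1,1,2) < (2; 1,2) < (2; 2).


Δ(Σ) — 8 vertices, 5 min non-faces:

  P = {3,7}:  v_{3} + v_{7} = 0  ⇒ sig = (2; —)
  P = {1,7}:  v_{1} + v_{7} = v_{0} + v_{4} + v_{5}  ⇒ sig = (2; 1,1,1)
  P = {1,2,6}:  v_{1} + v_{2} + v_{6} = 2·v_{3}  ⇒ sig = (3; 2)
  P = {0,3,4,5}:  v_{0} + v_{3} + v_{4} + v_{5} = v_{1}  ⇒ sig = (4; 1)
  P = {0,2,4,5,6}:  v_{0} + v_{2} + v_{4} + v_{5} + v_{6} = v_{3}  ⇒ sig = (5; 1)

Hence PRS(X_Σ) =
    |P|=2: 2 collections, coeffs (), (1,1,1)
    |P|=3: 1 collection, coeffs (2)
    |P|=4: 1 collection, coeffs (1)
    |P|=5: 1 collection, coeffs (1)


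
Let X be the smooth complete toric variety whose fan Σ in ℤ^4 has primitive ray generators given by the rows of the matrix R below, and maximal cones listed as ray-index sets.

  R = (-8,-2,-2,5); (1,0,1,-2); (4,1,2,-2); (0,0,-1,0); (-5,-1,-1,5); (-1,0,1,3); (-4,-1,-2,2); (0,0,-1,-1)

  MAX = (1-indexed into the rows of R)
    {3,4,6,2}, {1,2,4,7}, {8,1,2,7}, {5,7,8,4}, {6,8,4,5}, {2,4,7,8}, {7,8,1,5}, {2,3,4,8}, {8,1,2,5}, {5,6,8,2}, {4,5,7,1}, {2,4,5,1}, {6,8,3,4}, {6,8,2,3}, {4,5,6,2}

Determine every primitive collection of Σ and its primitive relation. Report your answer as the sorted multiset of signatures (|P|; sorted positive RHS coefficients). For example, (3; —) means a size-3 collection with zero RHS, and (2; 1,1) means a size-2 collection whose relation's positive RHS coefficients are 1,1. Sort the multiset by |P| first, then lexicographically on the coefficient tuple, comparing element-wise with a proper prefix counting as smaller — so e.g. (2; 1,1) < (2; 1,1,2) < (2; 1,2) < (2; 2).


9 minimal non-faces of Δ(Σ) (on 8 rays):

  • {3,7}:  v_{3} + v_{7} = 0 — sig = (2; —)
  • {3,5}:  v_{3} + v_{5} = v_{6} — sig = (2; 1)
  • {6,7}:  v_{6} + v_{7} = v_{5} — sig = (2; 1)
  • {1,3}:  v_{1} + v_{3} = v_{2} + v_{5} — sig = (2; 1,1)
  • {1,6}:  v_{1} + v_{6} = v_{2} + 2·v_{5} — sig = (2; 1,2)
  • {2,5,7}:  v_{2} + v_{5} + v_{7} = v_{1} — sig = (3; 1)
  • {1,4,8}:  v_{1} + v_{4} + v_{8} = 2·v_{7} — sig = (3; 2)
  • {2,4,6,8}:  v_{2} + v_{4} + v_{6} + v_{8} = 0 — sig = (4; —)
  • {2,4,5,8}:  v_{2} + v_{4} + v_{5} + v_{8} = v_{7} — sig = (4; 1)

Signatures (|P|; sorted positive RHS coefficients), sorted:
{ (2; —),  (2; 1) ×2,  (2; 1,1),  (2; 1,2),  (3; 1),  (3; 2),  (4; —),  (4; 1) }


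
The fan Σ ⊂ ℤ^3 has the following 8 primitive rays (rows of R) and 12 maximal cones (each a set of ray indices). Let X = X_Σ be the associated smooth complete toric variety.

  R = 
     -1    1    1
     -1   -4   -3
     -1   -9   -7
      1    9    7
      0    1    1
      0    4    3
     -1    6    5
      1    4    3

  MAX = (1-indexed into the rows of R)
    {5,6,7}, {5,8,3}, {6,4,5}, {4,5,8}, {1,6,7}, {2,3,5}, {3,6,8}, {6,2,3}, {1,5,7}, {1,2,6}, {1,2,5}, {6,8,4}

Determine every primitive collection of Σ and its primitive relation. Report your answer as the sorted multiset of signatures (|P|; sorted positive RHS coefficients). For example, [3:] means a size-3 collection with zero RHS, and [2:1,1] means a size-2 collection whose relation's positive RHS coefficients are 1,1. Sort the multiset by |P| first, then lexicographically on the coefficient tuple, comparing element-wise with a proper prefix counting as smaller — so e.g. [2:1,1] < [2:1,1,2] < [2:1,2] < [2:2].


Δ(Σ) — 8 vertices, 14 min non-faces:

  • {2,8}:  v_{2} + v_{8} = 0 — sig = [2:]
  • {3,4}:  v_{3} + v_{4} = 0 — sig = [2:]
  • {1,8}:  v_{1} + v_{8} = v_{5} + v_{6} — sig = [2:1,1]
  • {2,4}:  v_{2} + v_{4} = v_{5} + v_{6} — sig = [2:1,1]
  • {3,7}:  v_{3} + v_{7} = v_{1} + v_{2} — sig = [2:1,1]
  • {1,3}:  v_{1} + v_{3} = 2·v_{2} — sig = [2:2]
  • {2,7}:  v_{2} + v_{7} = 2·v_{1} — sig = [2:2]
  • {1,4}:  v_{1} + v_{4} = 2·v_{5} + 2·v_{6} — sig = [2:2,2]
  • {7,8}:  v_{7} + v_{8} = 2·v_{5} + 2·v_{6} — sig = [2:2,2]
  • {4,7}:  v_{4} + v_{7} = 3·v_{5} + 3·v_{6} — sig = [2:3,3]
  • {1,5,6}:  v_{1} + v_{5} + v_{6} = v_{7} — sig = [3:1]
  • {2,5,6}:  v_{2} + v_{5} + v_{6} = v_{1} — sig = [3:1]
  • {3,5,6}:  v_{3} + v_{5} + v_{6} = v_{2} — sig = [3:1]
  • {5,6,8}:  v_{5} + v_{6} + v_{8} = v_{4} — sig = [3:1]

Hence PRS(X_Σ) =
[[2:], [2:], [2:1,1], [2:1,1], [2:1,1], [2:2], [2:2], [2:2,2], [2:2,2], [2:3,3], [3:1], [3:1], [3:1], [3:1]]


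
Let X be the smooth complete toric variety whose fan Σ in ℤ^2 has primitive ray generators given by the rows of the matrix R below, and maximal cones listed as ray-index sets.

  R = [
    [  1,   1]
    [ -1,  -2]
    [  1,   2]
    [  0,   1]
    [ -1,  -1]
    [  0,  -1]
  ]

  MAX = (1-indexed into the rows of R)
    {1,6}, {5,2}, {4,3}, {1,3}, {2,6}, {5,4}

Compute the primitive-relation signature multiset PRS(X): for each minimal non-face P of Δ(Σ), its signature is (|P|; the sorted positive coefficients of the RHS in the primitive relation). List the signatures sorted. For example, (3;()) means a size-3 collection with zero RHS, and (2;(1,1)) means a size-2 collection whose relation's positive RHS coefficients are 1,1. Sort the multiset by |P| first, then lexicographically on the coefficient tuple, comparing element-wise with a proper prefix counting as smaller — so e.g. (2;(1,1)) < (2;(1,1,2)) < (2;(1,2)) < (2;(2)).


Σ has 9 primitive collections:

  • {1,5}:  v_{1} + v_{5} = 0 — sig = (2;())
  • {2,3}:  v_{2} + v_{3} = 0 — sig = (2;())
  • {4,6}:  v_{4} + v_{6} = 0 — sig = (2;())
  • {1,2}:  v_{1} + v_{2} = v_{6} — sig = (2;(1))
  • {1,4}:  v_{1} + v_{4} = v_{3} — sig = (2;(1))
  • {2,4}:  v_{2} + v_{4} = v_{5} — sig = (2;(1))
  • {3,5}:  v_{3} + v_{5} = v_{4} — sig = (2;(1))
  • {3,6}:  v_{3} + v_{6} = v_{1} — sig = (2;(1))
  • {5,6}:  v_{5} + v_{6} = v_{2} — sig = (2;(1))

Hence PRS(X_Σ) =
[(2;()), (2;()), (2;()), (2;(1)), (2;(1)), (2;(1)), (2;(1)), (2;(1)), (2;(1))]


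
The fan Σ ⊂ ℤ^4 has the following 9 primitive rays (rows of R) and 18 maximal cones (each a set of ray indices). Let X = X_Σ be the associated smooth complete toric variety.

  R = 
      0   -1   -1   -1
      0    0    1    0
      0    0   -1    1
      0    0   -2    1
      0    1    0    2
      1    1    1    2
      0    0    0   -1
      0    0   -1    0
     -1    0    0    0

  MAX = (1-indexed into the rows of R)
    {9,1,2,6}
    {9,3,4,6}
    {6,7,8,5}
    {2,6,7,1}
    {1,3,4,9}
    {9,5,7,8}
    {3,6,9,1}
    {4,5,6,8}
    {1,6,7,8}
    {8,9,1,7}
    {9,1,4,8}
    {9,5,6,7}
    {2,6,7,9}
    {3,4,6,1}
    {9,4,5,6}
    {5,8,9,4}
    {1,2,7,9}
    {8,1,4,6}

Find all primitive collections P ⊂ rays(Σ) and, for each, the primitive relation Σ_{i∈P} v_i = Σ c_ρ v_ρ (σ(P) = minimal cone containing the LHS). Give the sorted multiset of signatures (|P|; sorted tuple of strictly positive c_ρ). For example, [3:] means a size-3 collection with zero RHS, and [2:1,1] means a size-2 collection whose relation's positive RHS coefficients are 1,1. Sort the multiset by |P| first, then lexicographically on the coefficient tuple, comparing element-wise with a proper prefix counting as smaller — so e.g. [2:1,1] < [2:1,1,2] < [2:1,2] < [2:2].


Δ(Σ) — 9 vertices, 12 min non-faces:

  P = {2,8}:  v_{2} + v_{8} = 0 ; sig = [2:]
  P = {1,5}:  v_{1} + v_{5} = v_{3} ; sig = [2:1]
  P = {2,4}:  v_{2} + v_{4} = v_{3} ; sig = [2:1]
  P = {3,7}:  v_{3} + v_{7} = v_{8} ; sig = [2:1]
  P = {3,8}:  v_{3} + v_{8} = v_{4} ; sig = [2:1]
  P = {2,5}:  v_{2} + v_{5} = v_{6} + v_{9} ; sig = [2:1,1]
  P = {2,3}:  v_{2} + v_{3} = v_{1} + v_{6} + v_{9} ; sig = [2:1,1,1]
  P = {3,5}:  v_{3} + v_{5} = v_{4} + v_{6} + v_{9} ; sig = [2:1,1,1]
  P = {4,7}:  v_{4} + v_{7} = 2·v_{8} ; sig = [2:2]
  P = {6,8,9}:  v_{6} + v_{8} + v_{9} = v_{5} ; sig = [3:1]
  P = {1,6,7,9}:  v_{1} + v_{6} + v_{7} + v_{9} = 0 ; sig = [4:]
  P = {1,4,6,9}:  v_{1} + v_{4} + v_{6} + v_{9} = 2·v_{3} ; sig = [4:2]

Signatures (|P|; sorted positive RHS coefficients), sorted:
[[2:], [2:1], [2:1], [2:1], [2:1], [2:1,1], [2:1,1,1], [2:1,1,1], [2:2], [3:1], [4:], [4:2]]


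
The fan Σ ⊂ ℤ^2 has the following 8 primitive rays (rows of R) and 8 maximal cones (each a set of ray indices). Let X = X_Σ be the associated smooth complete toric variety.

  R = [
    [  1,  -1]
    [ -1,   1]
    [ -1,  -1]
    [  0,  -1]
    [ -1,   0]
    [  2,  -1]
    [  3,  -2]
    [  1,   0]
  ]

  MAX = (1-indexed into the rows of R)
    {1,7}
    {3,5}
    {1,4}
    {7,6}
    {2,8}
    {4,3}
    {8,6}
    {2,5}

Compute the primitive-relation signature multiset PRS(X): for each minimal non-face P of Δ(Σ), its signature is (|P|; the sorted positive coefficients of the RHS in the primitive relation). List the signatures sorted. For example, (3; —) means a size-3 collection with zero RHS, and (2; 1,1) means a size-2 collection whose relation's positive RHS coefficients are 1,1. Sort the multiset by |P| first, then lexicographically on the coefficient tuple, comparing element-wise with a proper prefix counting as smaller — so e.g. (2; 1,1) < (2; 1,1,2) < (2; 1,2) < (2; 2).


20 minimal non-faces of Δ(Σ) (on 8 rays):

  {1,2}:  v_{1} + v_{2} = 0  →  sig = (2; —)
  {5,8}:  v_{5} + v_{8} = 0  →  sig = (2; —)
  {1,5}:  v_{1} + v_{5} = v_{4}  →  sig = (2; 1)
  {1,6}:  v_{1} + v_{6} = v_{7}  →  sig = (2; 1)
  {1,8}:  v_{1} + v_{8} = v_{6}  →  sig = (2; 1)
  {2,4}:  v_{2} + v_{4} = v_{5}  →  sig = (2; 1)
  {2,6}:  v_{2} + v_{6} = v_{8}  →  sig = (2; 1)
  {2,7}:  v_{2} + v_{7} = v_{6}  →  sig = (2; 1)
  {3,8}:  v_{3} + v_{8} = v_{4}  →  sig = (2; 1)
  {4,5}:  v_{4} + v_{5} = v_{3}  →  sig = (2; 1)
  {4,8}:  v_{4} + v_{8} = v_{1}  →  sig = (2; 1)
  {5,6}:  v_{5} + v_{6} = v_{1}  →  sig = (2; 1)
  {3,6}:  v_{3} + v_{6} = v_{1} + v_{4}  →  sig = (2; 1,1)
  {3,7}:  v_{3} + v_{7} = 2·v_{1} + v_{4}  →  sig = (2; 1,2)
  {1,3}:  v_{1} + v_{3} = 2·v_{4}  →  sig = (2; 2)
  {2,3}:  v_{2} + v_{3} = 2·v_{5}  →  sig = (2; 2)
  {4,6}:  v_{4} + v_{6} = 2·v_{1}  →  sig = (2; 2)
  {5,7}:  v_{5} + v_{7} = 2·v_{1}  →  sig = (2; 2)
  {7,8}:  v_{7} + v_{8} = 2·v_{6}  →  sig = (2; 2)
  {4,7}:  v_{4} + v_{7} = 3·v_{1}  →  sig = (2; 3)

Hence PRS(X_Σ) =
    |P|=2: 20 collections, coeffs (), (), (1), (1), (1), (1), (1), (1), (1), (1), (1), (1), (1,1), (1,2), (2), (2), (2), (2), (2), (3)


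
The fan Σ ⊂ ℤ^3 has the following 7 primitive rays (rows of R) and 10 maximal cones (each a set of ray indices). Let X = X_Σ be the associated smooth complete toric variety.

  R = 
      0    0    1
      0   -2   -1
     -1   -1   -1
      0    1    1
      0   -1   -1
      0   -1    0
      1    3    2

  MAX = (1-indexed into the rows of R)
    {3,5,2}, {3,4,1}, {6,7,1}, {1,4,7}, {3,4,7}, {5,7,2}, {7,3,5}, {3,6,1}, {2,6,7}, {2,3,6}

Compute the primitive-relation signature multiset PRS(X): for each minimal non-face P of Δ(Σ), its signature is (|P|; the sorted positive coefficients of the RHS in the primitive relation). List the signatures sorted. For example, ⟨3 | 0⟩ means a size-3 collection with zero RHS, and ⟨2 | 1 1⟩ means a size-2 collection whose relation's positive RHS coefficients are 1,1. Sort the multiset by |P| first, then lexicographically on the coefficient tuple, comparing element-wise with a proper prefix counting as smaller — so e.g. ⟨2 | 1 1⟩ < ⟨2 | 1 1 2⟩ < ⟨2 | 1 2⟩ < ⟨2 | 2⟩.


|primitive collections| = 9. Relations:

  P = {4,5}:  v_{4} + v_{5} = 0 ; sig = ⟨2 | 0⟩
  P = {1,5}:  v_{1} + v_{5} = v_{6} ; sig = ⟨2 | 1⟩
  P = {2,4}:  v_{2} + v_{4} = v_{6} ; sig = ⟨2 | 1⟩
  P = {4,6}:  v_{4} + v_{6} = v_{1} ; sig = ⟨2 | 1⟩
  P = {5,6}:  v_{5} + v_{6} = v_{2} ; sig = ⟨2 | 1⟩
  P = {1,2}:  v_{1} + v_{2} = 2·v_{6} ; sig = ⟨2 | 2⟩
  P = {2,3,7}:  v_{2} + v_{3} + v_{7} = 0 ; sig = ⟨3 | 0⟩
  P = {3,6,7}:  v_{3} + v_{6} + v_{7} = v_{4} ; sig = ⟨3 | 1⟩
  P = {1,3,7}:  v_{1} + v_{3} + v_{7} = 2·v_{4} ; sig = ⟨3 | 2⟩

so the primitive-relation signature multiset is
    |P|=2: 6 collections, coeffs (), (1), (1), (1), (1), (2)
    |P|=3: 3 collections, coeffs (), (1), (2)


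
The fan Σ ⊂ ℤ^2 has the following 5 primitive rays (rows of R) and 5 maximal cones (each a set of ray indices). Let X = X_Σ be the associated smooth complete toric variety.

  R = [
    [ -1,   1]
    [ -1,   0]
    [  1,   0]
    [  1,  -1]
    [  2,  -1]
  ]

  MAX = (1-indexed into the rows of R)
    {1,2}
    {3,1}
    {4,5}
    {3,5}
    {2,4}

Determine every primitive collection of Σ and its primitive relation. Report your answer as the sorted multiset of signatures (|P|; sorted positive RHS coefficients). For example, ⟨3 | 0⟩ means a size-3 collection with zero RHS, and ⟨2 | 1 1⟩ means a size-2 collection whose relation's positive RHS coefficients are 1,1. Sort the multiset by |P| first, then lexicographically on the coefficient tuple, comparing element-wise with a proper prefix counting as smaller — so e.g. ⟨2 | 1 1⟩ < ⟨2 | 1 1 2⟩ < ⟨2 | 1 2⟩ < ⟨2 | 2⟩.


Primitive collections (5):

  • {1,4}:  v_{1} + v_{4} = 0  →  sig = ⟨2 | 0⟩
  • {2,3}:  v_{2} + v_{3} = 0  →  sig = ⟨2 | 0⟩
  • {1,5}:  v_{1} + v_{5} = v_{3}  →  sig = ⟨2 | 1⟩
  • {2,5}:  v_{2} + v_{5} = v_{4}  →  sig = ⟨2 | 1⟩
  • {3,4}:  v_{3} + v_{4} = v_{5}  →  sig = ⟨2 | 1⟩

Hence PRS(X_Σ) =
[⟨2 | 0⟩, ⟨2 | 0⟩, ⟨2 | 1⟩, ⟨2 | 1⟩, ⟨2 | 1⟩]


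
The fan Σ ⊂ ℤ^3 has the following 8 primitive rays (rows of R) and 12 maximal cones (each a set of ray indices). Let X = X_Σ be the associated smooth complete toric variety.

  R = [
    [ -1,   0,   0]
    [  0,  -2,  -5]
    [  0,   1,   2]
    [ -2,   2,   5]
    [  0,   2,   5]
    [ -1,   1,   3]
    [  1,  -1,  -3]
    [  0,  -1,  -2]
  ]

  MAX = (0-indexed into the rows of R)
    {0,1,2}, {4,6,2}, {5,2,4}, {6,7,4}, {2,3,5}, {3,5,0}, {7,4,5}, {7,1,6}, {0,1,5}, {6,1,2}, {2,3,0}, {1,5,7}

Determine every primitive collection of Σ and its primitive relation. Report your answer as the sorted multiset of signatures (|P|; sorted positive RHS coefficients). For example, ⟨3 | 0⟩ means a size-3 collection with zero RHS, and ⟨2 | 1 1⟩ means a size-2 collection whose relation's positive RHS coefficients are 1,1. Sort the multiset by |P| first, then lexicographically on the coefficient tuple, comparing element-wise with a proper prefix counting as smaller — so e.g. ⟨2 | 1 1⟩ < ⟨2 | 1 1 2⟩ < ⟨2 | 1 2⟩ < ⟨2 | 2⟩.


|primitive collections| = 12. Relations:

  P={1,4}:  v_{1} + v_{4} = 0  →  sig = ⟨2 | 0⟩
  P={2,7}:  v_{2} + v_{7} = 0  →  sig = ⟨2 | 0⟩
  P={5,6}:  v_{5} + v_{6} = 0  →  sig = ⟨2 | 0⟩
  P={0,4}:  v_{0} + v_{4} = v_{2} + v_{5}  →  sig = ⟨2 | 1 1⟩
  P={0,6}:  v_{0} + v_{6} = v_{1} + v_{2}  →  sig = ⟨2 | 1 1⟩
  P={0,7}:  v_{0} + v_{7} = v_{1} + v_{5}  →  sig = ⟨2 | 1 1⟩
  P={3,6}:  v_{3} + v_{6} = v_{0} + v_{2}  →  sig = ⟨2 | 1 1⟩
  P={3,7}:  v_{3} + v_{7} = v_{0} + v_{5}  →  sig = ⟨2 | 1 1⟩
  P={1,3}:  v_{1} + v_{3} = 2·v_{0}  →  sig = ⟨2 | 2⟩
  P={3,4}:  v_{3} + v_{4} = 2·v_{2} + 2·v_{5}  →  sig = ⟨2 | 2 2⟩
  P={0,2,5}:  v_{0} + v_{2} + v_{5} = v_{3}  →  sig = ⟨3 | 1⟩
  P={1,2,5}:  v_{1} + v_{2} + v_{5} = v_{0}  →  sig = ⟨3 | 1⟩

so the primitive-relation signature multiset is
{ ⟨2 | 0⟩ ×3,  ⟨2 | 1 1⟩ ×5,  ⟨2 | 2⟩,  ⟨2 | 2 2⟩,  ⟨3 | 1⟩ ×2 }


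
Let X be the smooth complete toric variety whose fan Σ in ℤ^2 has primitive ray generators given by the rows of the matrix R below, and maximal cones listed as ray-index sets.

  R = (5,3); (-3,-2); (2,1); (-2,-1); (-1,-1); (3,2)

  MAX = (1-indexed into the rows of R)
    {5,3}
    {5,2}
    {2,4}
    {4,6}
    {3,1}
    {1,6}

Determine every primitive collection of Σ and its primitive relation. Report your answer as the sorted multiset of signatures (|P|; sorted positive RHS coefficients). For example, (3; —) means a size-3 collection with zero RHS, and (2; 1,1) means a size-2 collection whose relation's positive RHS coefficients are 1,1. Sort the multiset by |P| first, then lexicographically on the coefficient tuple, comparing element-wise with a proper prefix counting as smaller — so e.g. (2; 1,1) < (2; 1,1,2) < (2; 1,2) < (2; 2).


Δ(Σ) — 6 vertices, 9 min non-faces:

  P = {2,6}:  v_{2} + v_{6} = 0  ⟹  sig = (2; —)
  P = {3,4}:  v_{3} + v_{4} = 0  ⟹  sig = (2; —)
  P = {1,2}:  v_{1} + v_{2} = v_{3}  ⟹  sig = (2; 1)
  P = {1,4}:  v_{1} + v_{4} = v_{6}  ⟹  sig = (2; 1)
  P = {2,3}:  v_{2} + v_{3} = v_{5}  ⟹  sig = (2; 1)
  P = {3,6}:  v_{3} + v_{6} = v_{1}  ⟹  sig = (2; 1)
  P = {4,5}:  v_{4} + v_{5} = v_{2}  ⟹  sig = (2; 1)
  P = {5,6}:  v_{5} + v_{6} = v_{3}  ⟹  sig = (2; 1)
  P = {1,5}:  v_{1} + v_{5} = 2·v_{3}  ⟹  sig = (2; 2)

Signatures (|P|; sorted positive RHS coefficients), sorted:
{ (2; —) ×2,  (2; 1) ×6,  (2; 2) }


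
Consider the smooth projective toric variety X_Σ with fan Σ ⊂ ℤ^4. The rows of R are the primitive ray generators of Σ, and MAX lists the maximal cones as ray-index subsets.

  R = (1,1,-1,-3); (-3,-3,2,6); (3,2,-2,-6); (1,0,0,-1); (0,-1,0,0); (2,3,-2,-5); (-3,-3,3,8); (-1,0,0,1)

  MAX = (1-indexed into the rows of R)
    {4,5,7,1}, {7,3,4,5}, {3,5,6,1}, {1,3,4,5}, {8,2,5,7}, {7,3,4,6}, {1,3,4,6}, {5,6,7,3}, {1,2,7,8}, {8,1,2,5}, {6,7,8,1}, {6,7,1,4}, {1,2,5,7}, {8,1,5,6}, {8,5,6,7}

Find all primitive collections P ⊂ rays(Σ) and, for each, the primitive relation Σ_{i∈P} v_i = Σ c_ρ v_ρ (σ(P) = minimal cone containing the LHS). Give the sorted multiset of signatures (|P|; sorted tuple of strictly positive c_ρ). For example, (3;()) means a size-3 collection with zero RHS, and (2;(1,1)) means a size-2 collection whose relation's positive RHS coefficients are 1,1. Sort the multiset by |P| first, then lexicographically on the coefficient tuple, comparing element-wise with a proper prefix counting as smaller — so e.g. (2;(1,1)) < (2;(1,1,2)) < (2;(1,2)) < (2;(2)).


Primitive collections (9):

  P = {4,8}:  v_{4} + v_{8} = 0  ⟹  sig = (2;())
  P = {2,3}:  v_{2} + v_{3} = v_{5}  ⟹  sig = (2;(1))
  P = {2,6}:  v_{2} + v_{6} = v_{8}  ⟹  sig = (2;(1))
  P = {3,8}:  v_{3} + v_{8} = v_{5} + v_{6}  ⟹  sig = (2;(1,1))
  P = {2,4}:  v_{2} + v_{4} = v_{1} + v_{5} + v_{7}  ⟹  sig = (2;(1,1,1))
  P = {1,3,7}:  v_{1} + v_{3} + v_{7} = v_{4}  ⟹  sig = (3;(1))
  P = {4,5,6}:  v_{4} + v_{5} + v_{6} = v_{3}  ⟹  sig = (3;(1))
  P = {1,5,6,7}:  v_{1} + v_{5} + v_{6} + v_{7} = 0  ⟹  sig = (4;())
  P = {1,5,7,8}:  v_{1} + v_{5} + v_{7} + v_{8} = v_{2}  ⟹  sig = (4;(1))

Sorted signature multiset PRS(X):
[(2;()), (2;(1)), (2;(1)), (2;(1,1)), (2;(1,1,1)), (3;(1)), (3;(1)), (4;()), (4;(1))]


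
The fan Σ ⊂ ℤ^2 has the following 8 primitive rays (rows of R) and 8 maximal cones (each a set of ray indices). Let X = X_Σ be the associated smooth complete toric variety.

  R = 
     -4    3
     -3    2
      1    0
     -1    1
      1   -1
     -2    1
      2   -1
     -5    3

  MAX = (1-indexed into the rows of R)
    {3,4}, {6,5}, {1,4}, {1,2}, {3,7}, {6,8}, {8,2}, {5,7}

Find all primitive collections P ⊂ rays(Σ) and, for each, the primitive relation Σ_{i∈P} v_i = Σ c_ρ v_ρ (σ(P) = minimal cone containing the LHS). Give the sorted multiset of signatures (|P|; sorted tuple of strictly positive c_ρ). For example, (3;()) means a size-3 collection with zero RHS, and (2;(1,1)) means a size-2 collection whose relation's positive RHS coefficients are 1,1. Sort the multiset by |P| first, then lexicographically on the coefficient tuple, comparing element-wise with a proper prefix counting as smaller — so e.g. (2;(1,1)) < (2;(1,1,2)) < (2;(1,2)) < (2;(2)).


The 20 primitive collections of Σ (r=8, n=2):

  P = {4,5}:  v_{4} + v_{5} = 0  so sig = (2;())
  P = {6,7}:  v_{6} + v_{7} = 0  so sig = (2;())
  P = {1,5}:  v_{1} + v_{5} = v_{2}  so sig = (2;(1))
  P = {2,4}:  v_{2} + v_{4} = v_{1}  so sig = (2;(1))
  P = {2,5}:  v_{2} + v_{5} = v_{6}  so sig = (2;(1))
  P = {2,6}:  v_{2} + v_{6} = v_{8}  so sig = (2;(1))
  P = {2,7}:  v_{2} + v_{7} = v_{4}  so sig = (2;(1))
  P = {3,5}:  v_{3} + v_{5} = v_{7}  so sig = (2;(1))
  P = {3,6}:  v_{3} + v_{6} = v_{4}  so sig = (2;(1))
  P = {3,8}:  v_{3} + v_{8} = v_{1}  so sig = (2;(1))
  P = {4,6}:  v_{4} + v_{6} = v_{2}  so sig = (2;(1))
  P = {4,7}:  v_{4} + v_{7} = v_{3}  so sig = (2;(1))
  P = {7,8}:  v_{7} + v_{8} = v_{2}  so sig = (2;(1))
  P = {1,6}:  v_{1} + v_{6} = 2·v_{2}  so sig = (2;(2))
  P = {1,7}:  v_{1} + v_{7} = 2·v_{4}  so sig = (2;(2))
  P = {2,3}:  v_{2} + v_{3} = 2·v_{4}  so sig = (2;(2))
  P = {4,8}:  v_{4} + v_{8} = 2·v_{2}  so sig = (2;(2))
  P = {5,8}:  v_{5} + v_{8} = 2·v_{6}  so sig = (2;(2))
  P = {1,3}:  v_{1} + v_{3} = 3·v_{4}  so sig = (2;(3))
  P = {1,8}:  v_{1} + v_{8} = 3·v_{2}  so sig = (2;(3))

Sorted signature multiset PRS(X):
    |P|=2: 20 collections, coeffs (), (), (1), (1), (1), (1), (1), (1), (1), (1), (1), (1), (1), (2), (2), (2), (2), (2), (3), (3)


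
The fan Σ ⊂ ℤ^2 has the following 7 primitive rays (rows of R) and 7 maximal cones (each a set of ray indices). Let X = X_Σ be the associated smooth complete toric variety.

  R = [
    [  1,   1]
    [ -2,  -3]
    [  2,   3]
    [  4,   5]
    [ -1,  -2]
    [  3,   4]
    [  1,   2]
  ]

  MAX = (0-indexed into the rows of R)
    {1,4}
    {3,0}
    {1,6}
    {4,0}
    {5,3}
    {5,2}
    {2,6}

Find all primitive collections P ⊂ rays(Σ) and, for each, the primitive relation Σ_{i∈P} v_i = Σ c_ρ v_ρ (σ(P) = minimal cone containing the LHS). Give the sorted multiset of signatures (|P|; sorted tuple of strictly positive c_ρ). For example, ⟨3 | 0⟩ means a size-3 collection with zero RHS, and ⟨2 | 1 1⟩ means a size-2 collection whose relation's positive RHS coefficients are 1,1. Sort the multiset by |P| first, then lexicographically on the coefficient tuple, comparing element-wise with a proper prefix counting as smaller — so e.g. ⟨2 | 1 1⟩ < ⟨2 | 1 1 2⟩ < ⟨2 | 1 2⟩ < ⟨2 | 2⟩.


|primitive collections| = 14. Relations:

  {1,2}:  v_{1} + v_{2} = 0  so sig = ⟨2 | 0⟩
  {4,6}:  v_{4} + v_{6} = 0  so sig = ⟨2 | 0⟩
  {0,1}:  v_{0} + v_{1} = v_{4}  so sig = ⟨2 | 1⟩
  {0,2}:  v_{0} + v_{2} = v_{5}  so sig = ⟨2 | 1⟩
  {0,5}:  v_{0} + v_{5} = v_{3}  so sig = ⟨2 | 1⟩
  {0,6}:  v_{0} + v_{6} = v_{2}  so sig = ⟨2 | 1⟩
  {1,5}:  v_{1} + v_{5} = v_{0}  so sig = ⟨2 | 1⟩
  {2,4}:  v_{2} + v_{4} = v_{0}  so sig = ⟨2 | 1⟩
  {3,6}:  v_{3} + v_{6} = v_{2} + v_{5}  so sig = ⟨2 | 1 1⟩
  {1,3}:  v_{1} + v_{3} = 2·v_{0}  so sig = ⟨2 | 2⟩
  {2,3}:  v_{2} + v_{3} = 2·v_{5}  so sig = ⟨2 | 2⟩
  {4,5}:  v_{4} + v_{5} = 2·v_{0}  so sig = ⟨2 | 2⟩
  {5,6}:  v_{5} + v_{6} = 2·v_{2}  so sig = ⟨2 | 2⟩
  {3,4}:  v_{3} + v_{4} = 3·v_{0}  so sig = ⟨2 | 3⟩

so the primitive-relation signature multiset is
{ ⟨2 | 0⟩ ×2,  ⟨2 | 1⟩ ×6,  ⟨2 | 1 1⟩,  ⟨2 | 2⟩ ×4,  ⟨2 | 3⟩ }


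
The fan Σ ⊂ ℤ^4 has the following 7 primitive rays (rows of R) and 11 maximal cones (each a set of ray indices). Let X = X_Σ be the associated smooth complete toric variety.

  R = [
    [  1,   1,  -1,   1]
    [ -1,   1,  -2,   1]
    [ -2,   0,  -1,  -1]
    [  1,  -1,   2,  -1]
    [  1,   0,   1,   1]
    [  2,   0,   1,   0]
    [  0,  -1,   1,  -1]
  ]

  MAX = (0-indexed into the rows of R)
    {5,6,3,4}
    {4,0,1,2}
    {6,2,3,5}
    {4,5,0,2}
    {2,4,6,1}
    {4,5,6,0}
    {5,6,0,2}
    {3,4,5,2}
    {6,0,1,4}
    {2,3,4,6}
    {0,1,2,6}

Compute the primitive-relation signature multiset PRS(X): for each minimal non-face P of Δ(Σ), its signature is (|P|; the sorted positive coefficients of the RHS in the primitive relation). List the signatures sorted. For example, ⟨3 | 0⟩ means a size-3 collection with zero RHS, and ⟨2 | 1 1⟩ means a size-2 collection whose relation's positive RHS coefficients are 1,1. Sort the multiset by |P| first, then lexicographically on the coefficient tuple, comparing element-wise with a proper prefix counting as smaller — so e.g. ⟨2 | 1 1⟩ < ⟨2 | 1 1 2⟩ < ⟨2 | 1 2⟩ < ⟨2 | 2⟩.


Minimal non-faces — 5 found among 7 rays, 11 max cones:

  • {1,3}:  v_{1} + v_{3} = 0 ; sig = ⟨2 | 0⟩
  • {0,3}:  v_{0} + v_{3} = v_{5} ; sig = ⟨2 | 1⟩
  • {1,5}:  v_{1} + v_{5} = v_{0} ; sig = ⟨2 | 1⟩
  • {0,2,4,6}:  v_{0} + v_{2} + v_{4} + v_{6} = 0 ; sig = ⟨4 | 0⟩
  • {2,4,5,6}:  v_{2} + v_{4} + v_{5} + v_{6} = v_{3} ; sig = ⟨4 | 1⟩

Hence PRS(X_Σ) =
    |P|=2: 3 collections, coeffs (), (1), (1)
    |P|=4: 2 collections, coeffs (), (1)


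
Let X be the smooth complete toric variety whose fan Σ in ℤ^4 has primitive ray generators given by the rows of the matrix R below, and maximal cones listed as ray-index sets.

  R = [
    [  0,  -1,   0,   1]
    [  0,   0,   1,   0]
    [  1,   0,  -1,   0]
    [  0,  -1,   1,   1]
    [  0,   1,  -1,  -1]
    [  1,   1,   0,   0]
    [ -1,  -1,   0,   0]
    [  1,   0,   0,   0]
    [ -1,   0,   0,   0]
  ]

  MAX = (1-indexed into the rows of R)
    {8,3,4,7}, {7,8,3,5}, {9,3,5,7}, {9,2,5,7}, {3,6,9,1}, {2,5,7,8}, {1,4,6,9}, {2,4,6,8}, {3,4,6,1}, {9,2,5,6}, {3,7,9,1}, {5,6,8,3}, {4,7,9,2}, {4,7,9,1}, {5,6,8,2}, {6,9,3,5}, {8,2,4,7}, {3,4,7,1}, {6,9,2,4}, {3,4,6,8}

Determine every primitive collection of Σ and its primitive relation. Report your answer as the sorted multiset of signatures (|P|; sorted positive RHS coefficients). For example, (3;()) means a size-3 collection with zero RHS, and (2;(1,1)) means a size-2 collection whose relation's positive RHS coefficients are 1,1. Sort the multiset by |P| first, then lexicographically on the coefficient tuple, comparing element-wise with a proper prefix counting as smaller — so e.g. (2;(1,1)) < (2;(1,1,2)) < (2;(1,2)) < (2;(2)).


8 minimal non-faces of Δ(Σ) (on 9 rays):

  P = {4,5}:  v_{4} + v_{5} = 0 — sig = (2;())
  P = {6,7}:  v_{6} + v_{7} = 0 — sig = (2;())
  P = {8,9}:  v_{8} + v_{9} = 0 — sig = (2;())
  P = {1,2}:  v_{1} + v_{2} = v_{4} — sig = (2;(1))
  P = {2,3}:  v_{2} + v_{3} = v_{8} — sig = (2;(1))
  P = {1,5}:  v_{1} + v_{5} = v_{3} + v_{9} — sig = (2;(1,1))
  P = {1,8}:  v_{1} + v_{8} = v_{3} + v_{4} — sig = (2;(1,1))
  P = {3,4,9}:  v_{3} + v_{4} + v_{9} = v_{1} — sig = (3;(1))

Hence PRS(X_Σ) =
    (2;())
    (2;())
    (2;())
    (2;(1))
    (2;(1))
    (2;(1,1))
    (2;(1,1))
    (3;(1))


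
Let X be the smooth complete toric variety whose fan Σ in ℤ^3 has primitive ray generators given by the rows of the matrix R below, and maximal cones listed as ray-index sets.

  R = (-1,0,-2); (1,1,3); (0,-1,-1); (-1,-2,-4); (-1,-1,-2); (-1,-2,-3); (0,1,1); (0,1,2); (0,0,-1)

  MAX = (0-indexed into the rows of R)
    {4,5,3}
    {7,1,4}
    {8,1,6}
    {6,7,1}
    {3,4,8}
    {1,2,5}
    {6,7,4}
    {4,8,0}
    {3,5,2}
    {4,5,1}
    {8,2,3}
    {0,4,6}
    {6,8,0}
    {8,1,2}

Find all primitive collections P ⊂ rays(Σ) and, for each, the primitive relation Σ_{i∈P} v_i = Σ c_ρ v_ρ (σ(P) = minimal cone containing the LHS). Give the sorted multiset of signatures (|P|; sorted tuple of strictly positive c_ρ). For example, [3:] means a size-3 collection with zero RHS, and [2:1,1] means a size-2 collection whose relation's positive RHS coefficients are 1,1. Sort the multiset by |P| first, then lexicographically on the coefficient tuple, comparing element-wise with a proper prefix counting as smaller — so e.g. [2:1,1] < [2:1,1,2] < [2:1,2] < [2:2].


|primitive collections| = 18. Relations:

  P={2,6}:  v_{2} + v_{6} = 0  so sig = [2:]
  P={0,1}:  v_{0} + v_{1} = v_{6}  so sig = [2:1]
  P={1,3}:  v_{1} + v_{3} = v_{2}  so sig = [2:1]
  P={2,4}:  v_{2} + v_{4} = v_{5}  so sig = [2:1]
  P={3,7}:  v_{3} + v_{7} = v_{4}  so sig = [2:1]
  P={5,6}:  v_{5} + v_{6} = v_{4}  so sig = [2:1]
  P={5,8}:  v_{5} + v_{8} = v_{3}  so sig = [2:1]
  P={7,8}:  v_{7} + v_{8} = v_{6}  so sig = [2:1]
  P={0,2}:  v_{0} + v_{2} = v_{4} + v_{8}  so sig = [2:1,1]
  P={2,7}:  v_{2} + v_{7} = v_{1} + v_{4}  so sig = [2:1,1]
  P={3,6}:  v_{3} + v_{6} = v_{4} + v_{8}  so sig = [2:1,1]
  P={0,5}:  v_{0} + v_{5} = 2·v_{4} + v_{8}  so sig = [2:1,2]
  P={0,7}:  v_{0} + v_{7} = v_{4} + 2·v_{6}  so sig = [2:1,2]
  P={5,7}:  v_{5} + v_{7} = v_{1} + 2·v_{4}  so sig = [2:1,2]
  P={0,3}:  v_{0} + v_{3} = 2·v_{4} + 2·v_{8}  so sig = [2:2,2]
  P={1,4,8}:  v_{1} + v_{4} + v_{8} = 0  so sig = [3:]
  P={1,4,6}:  v_{1} + v_{4} + v_{6} = v_{7}  so sig = [3:1]
  P={4,6,8}:  v_{4} + v_{6} + v_{8} = v_{0}  so sig = [3:1]

so the primitive-relation signature multiset is
{ [2:],  [2:1] ×7,  [2:1,1] ×3,  [2:1,2] ×3,  [2:2,2],  [3:],  [3:1] ×2 }


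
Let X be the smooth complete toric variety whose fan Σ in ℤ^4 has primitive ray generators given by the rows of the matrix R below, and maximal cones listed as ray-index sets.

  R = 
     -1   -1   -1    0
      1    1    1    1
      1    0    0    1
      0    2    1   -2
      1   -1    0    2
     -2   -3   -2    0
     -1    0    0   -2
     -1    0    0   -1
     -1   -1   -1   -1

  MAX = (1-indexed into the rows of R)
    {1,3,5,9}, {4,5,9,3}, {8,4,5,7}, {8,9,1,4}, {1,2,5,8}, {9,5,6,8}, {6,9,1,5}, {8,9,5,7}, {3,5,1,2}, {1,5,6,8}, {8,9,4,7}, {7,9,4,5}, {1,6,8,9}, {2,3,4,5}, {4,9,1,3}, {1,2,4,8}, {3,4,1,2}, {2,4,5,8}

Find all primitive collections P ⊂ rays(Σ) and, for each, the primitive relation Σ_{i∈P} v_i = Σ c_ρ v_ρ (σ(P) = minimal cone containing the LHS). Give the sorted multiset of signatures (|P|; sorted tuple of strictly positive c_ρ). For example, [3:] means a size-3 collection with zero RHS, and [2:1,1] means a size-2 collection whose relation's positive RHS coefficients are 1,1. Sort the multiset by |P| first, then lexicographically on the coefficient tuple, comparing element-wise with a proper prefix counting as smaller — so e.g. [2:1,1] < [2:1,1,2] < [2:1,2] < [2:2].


Minimal non-faces — 12 found among 9 rays, 18 max cones:

  P = {2,9}:  v_{2} + v_{9} = 0  →  sig = [2:]
  P = {3,8}:  v_{3} + v_{8} = 0  →  sig = [2:]
  P = {1,7}:  v_{1} + v_{7} = v_{8} + v_{9}  →  sig = [2:1,1]
  P = {4,6}:  v_{4} + v_{6} = v_{8} + v_{9}  →  sig = [2:1,1]
  P = {2,6}:  v_{2} + v_{6} = v_{1} + v_{5} + v_{8}  →  sig = [2:1,1,1]
  P = {2,7}:  v_{2} + v_{7} = v_{4} + v_{5} + v_{8}  →  sig = [2:1,1,1]
  P = {3,6}:  v_{3} + v_{6} = v_{1} + v_{5} + v_{9}  →  sig = [2:1,1,1]
  P = {3,7}:  v_{3} + v_{7} = v_{4} + v_{5} + v_{9}  →  sig = [2:1,1,1]
  P = {6,7}:  v_{6} + v_{7} = v_{5} + 2·v_{8} + 2·v_{9}  →  sig = [2:1,2,2]
  P = {1,4,5}:  v_{1} + v_{4} + v_{5} = 0  →  sig = [3:]
  P = {1,5,8,9}:  v_{1} + v_{5} + v_{8} + v_{9} = v_{6}  →  sig = [4:1]
  P = {4,5,8,9}:  v_{4} + v_{5} + v_{8} + v_{9} = v_{7}  →  sig = [4:1]

Hence PRS(X_Σ) =
    |P|=2: 9 collections, coeffs (), (), (1,1), (1,1), (1,1,1), (1,1,1), (1,1,1), (1,1,1), (1,2,2)
    |P|=3: 1 collection, coeffs ()
    |P|=4: 2 collections, coeffs (1), (1)


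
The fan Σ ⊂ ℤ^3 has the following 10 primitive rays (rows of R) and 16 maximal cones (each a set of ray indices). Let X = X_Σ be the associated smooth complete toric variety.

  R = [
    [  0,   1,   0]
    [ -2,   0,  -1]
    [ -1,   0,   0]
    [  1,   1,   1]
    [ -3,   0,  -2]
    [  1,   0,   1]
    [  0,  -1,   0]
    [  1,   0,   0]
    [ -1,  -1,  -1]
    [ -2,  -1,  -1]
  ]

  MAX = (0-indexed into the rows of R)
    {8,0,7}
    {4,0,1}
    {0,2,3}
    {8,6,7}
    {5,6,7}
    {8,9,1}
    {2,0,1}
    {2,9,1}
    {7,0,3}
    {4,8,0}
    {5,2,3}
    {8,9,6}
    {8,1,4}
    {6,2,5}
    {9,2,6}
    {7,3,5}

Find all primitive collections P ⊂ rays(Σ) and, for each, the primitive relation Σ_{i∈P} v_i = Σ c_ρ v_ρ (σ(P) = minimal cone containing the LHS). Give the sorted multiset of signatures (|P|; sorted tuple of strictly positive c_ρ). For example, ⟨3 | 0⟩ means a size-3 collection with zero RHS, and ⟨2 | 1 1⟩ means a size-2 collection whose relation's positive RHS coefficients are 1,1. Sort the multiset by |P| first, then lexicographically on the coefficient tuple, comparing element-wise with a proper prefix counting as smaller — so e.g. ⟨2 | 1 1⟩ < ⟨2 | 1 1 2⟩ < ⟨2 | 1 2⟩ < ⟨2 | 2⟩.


Primitive collections (22):

  • {0,6}:  v_{0} + v_{6} = 0  ⟹  sig = ⟨2 | 0⟩
  • {2,7}:  v_{2} + v_{7} = 0  ⟹  sig = ⟨2 | 0⟩
  • {3,8}:  v_{3} + v_{8} = 0  ⟹  sig = ⟨2 | 0⟩
  • {0,5}:  v_{0} + v_{5} = v_{3}  ⟹  sig = ⟨2 | 1⟩
  • {0,9}:  v_{0} + v_{9} = v_{1}  ⟹  sig = ⟨2 | 1⟩
  • {1,5}:  v_{1} + v_{5} = v_{2}  ⟹  sig = ⟨2 | 1⟩
  • {1,6}:  v_{1} + v_{6} = v_{9}  ⟹  sig = ⟨2 | 1⟩
  • {2,8}:  v_{2} + v_{8} = v_{9}  ⟹  sig = ⟨2 | 1⟩
  • {3,6}:  v_{3} + v_{6} = v_{5}  ⟹  sig = ⟨2 | 1⟩
  • {3,9}:  v_{3} + v_{9} = v_{2}  ⟹  sig = ⟨2 | 1⟩
  • {4,5}:  v_{4} + v_{5} = v_{1}  ⟹  sig = ⟨2 | 1⟩
  • {5,8}:  v_{5} + v_{8} = v_{6}  ⟹  sig = ⟨2 | 1⟩
  • {7,9}:  v_{7} + v_{9} = v_{8}  ⟹  sig = ⟨2 | 1⟩
  • {1,3}:  v_{1} + v_{3} = v_{0} + v_{2}  ⟹  sig = ⟨2 | 1 1⟩
  • {1,7}:  v_{1} + v_{7} = v_{0} + v_{8}  ⟹  sig = ⟨2 | 1 1⟩
  • {3,4}:  v_{3} + v_{4} = v_{0} + v_{1}  ⟹  sig = ⟨2 | 1 1⟩
  • {4,6}:  v_{4} + v_{6} = v_{1} + v_{8}  ⟹  sig = ⟨2 | 1 1⟩
  • {5,9}:  v_{5} + v_{9} = v_{2} + v_{6}  ⟹  sig = ⟨2 | 1 1⟩
  • {4,9}:  v_{4} + v_{9} = 2·v_{1} + v_{8}  ⟹  sig = ⟨2 | 1 2⟩
  • {2,4}:  v_{2} + v_{4} = 2·v_{1}  ⟹  sig = ⟨2 | 2⟩
  • {4,7}:  v_{4} + v_{7} = 2·v_{0} + 2·v_{8}  ⟹  sig = ⟨2 | 2 2⟩
  • {0,1,8}:  v_{0} + v_{1} + v_{8} = v_{4}  ⟹  sig = ⟨3 | 1⟩

so the primitive-relation signature multiset is
    |P|=2: 21 collections, coeffs (), (), (), (1), (1), (1), (1), (1), (1), (1), (1), (1), (1), (1,1), (1,1), (1,1), (1,1), (1,1), (1,2), (2), (2,2)
    |P|=3: 1 collection, coeffs (1)


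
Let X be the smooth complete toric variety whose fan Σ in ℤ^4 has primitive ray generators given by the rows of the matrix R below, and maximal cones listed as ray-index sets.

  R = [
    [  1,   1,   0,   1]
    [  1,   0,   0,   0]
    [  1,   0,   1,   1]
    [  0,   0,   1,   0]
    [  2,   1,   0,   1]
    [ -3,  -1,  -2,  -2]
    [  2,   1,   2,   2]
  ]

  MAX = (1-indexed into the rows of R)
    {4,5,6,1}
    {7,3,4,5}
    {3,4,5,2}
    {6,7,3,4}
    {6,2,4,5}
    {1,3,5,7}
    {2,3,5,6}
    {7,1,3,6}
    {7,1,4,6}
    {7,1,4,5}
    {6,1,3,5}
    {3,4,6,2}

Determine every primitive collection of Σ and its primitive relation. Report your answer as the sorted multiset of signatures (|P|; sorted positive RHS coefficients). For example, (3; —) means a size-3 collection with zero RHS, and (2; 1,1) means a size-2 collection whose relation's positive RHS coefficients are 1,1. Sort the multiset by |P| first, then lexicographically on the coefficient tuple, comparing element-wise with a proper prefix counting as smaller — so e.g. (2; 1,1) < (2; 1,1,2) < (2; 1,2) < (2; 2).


The 5 primitive collections of Σ (r=7, n=4):

  P={1,2}:  v_{1} + v_{2} = v_{5} — sig = (2; 1)
  P={2,7}:  v_{2} + v_{7} = v_{3} + v_{4} + v_{5} — sig = (2; 1,1,1)
  P={1,3,4}:  v_{1} + v_{3} + v_{4} = v_{7} — sig = (3; 1)
  P={5,6,7}:  v_{5} + v_{6} + v_{7} = v_{1} — sig = (3; 1)
  P={3,4,5,6}:  v_{3} + v_{4} + v_{5} + v_{6} = 0 — sig = (4; —)

so the primitive-relation signature multiset is
{ (2; 1),  (2; 1,1,1),  (3; 1) ×2,  (4; —) }


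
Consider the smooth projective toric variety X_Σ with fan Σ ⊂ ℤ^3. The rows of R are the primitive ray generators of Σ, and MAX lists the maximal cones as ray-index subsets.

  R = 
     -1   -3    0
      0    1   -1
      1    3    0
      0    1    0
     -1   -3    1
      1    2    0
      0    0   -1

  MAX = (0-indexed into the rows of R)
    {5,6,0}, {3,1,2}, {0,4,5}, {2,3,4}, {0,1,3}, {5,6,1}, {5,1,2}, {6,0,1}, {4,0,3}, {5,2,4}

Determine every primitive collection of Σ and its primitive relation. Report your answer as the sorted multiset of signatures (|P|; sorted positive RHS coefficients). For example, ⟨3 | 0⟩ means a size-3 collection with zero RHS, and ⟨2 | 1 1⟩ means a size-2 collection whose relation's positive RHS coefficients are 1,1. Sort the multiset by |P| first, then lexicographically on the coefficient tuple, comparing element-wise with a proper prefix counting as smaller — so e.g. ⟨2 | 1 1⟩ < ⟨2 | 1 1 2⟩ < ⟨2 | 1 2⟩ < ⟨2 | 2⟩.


Minimal non-faces — 7 found among 7 rays, 10 max cones:

  P={0,2}:  v_{0} + v_{2} = 0 — sig = ⟨2 | 0⟩
  P={3,5}:  v_{3} + v_{5} = v_{2} — sig = ⟨2 | 1⟩
  P={3,6}:  v_{3} + v_{6} = v_{1} — sig = ⟨2 | 1⟩
  P={4,6}:  v_{4} + v_{6} = v_{0} — sig = ⟨2 | 1⟩
  P={1,4}:  v_{1} + v_{4} = v_{0} + v_{3} — sig = ⟨2 | 1 1⟩
  P={2,6}:  v_{2} + v_{6} = v_{1} + v_{5} — sig = ⟨2 | 1 1⟩
  P={0,1,5}:  v_{0} + v_{1} + v_{5} = v_{6} — sig = ⟨3 | 1⟩

Hence PRS(X_Σ) =
[⟨2 | 0⟩, ⟨2 | 1⟩, ⟨2 | 1⟩, ⟨2 | 1⟩, ⟨2 | 1 1⟩, ⟨2 | 1 1⟩, ⟨3 | 1⟩]


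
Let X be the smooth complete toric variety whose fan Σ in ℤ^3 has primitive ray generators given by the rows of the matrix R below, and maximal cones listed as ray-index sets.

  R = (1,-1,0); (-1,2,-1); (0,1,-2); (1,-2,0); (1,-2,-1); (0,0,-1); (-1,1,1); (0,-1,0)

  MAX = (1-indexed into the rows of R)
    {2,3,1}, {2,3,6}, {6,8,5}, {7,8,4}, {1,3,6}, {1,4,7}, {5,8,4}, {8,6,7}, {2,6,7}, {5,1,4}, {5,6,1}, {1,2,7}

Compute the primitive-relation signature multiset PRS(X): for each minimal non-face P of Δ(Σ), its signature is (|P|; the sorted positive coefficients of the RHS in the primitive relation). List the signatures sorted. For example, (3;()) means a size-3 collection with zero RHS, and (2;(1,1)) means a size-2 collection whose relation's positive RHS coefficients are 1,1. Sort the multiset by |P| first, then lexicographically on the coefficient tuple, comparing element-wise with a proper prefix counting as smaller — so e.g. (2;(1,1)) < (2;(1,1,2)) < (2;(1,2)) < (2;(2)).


The 12 primitive collections of Σ (r=8, n=3):

  P = {1,8}:  v_{1} + v_{8} = v_{4}  ⇒ sig = (2;(1))
  P = {2,4}:  v_{2} + v_{4} = v_{6}  ⇒ sig = (2;(1))
  P = {3,7}:  v_{3} + v_{7} = v_{2}  ⇒ sig = (2;(1))
  P = {4,6}:  v_{4} + v_{6} = v_{5}  ⇒ sig = (2;(1))
  P = {5,7}:  v_{5} + v_{7} = v_{8}  ⇒ sig = (2;(1))
  P = {2,8}:  v_{2} + v_{8} = 2·v_{6} + v_{7}  ⇒ sig = (2;(1,2))
  P = {3,4}:  v_{3} + v_{4} = v_{1} + 2·v_{6}  ⇒ sig = (2;(1,2))
  P = {3,5}:  v_{3} + v_{5} = v_{1} + 3·v_{6}  ⇒ sig = (2;(1,3))
  P = {2,5}:  v_{2} + v_{5} = 2·v_{6}  ⇒ sig = (2;(2))
  P = {3,8}:  v_{3} + v_{8} = 2·v_{6}  ⇒ sig = (2;(2))
  P = {1,6,7}:  v_{1} + v_{6} + v_{7} = 0  ⇒ sig = (3;())
  P = {1,2,6}:  v_{1} + v_{2} + v_{6} = v_{3}  ⇒ sig = (3;(1))

Hence PRS(X_Σ) =
{ (2;(1)) ×5,  (2;(1,2)) ×2,  (2;(1,3)),  (2;(2)) ×2,  (3;()),  (3;(1)) }
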